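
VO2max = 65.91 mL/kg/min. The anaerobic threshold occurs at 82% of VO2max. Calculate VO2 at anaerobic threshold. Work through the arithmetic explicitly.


AT fraction = 82 / 100 = 0.82
AT VO2 = 65.91 * 0.82
= 54.05 mL/kg/min

54.05 mL/kg/min


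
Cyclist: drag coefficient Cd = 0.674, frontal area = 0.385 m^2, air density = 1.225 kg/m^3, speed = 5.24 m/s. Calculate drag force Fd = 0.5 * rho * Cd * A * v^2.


v^2 = 5.24^2 = 27.4576
Fd = 0.5 * 1.225 * 0.674 * 0.385 * 27.4576
= 4.364 N

4.364 N


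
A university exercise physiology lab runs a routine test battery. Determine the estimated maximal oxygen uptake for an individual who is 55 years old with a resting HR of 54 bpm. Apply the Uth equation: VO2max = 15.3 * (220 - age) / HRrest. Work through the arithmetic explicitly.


HRmax = 220 - 55 = 165
VO2max = 15.3 * (165 / 54)
= 15.3 * 3.0556
= 46.75 mL/kg/min

46.75 mL/kg/min


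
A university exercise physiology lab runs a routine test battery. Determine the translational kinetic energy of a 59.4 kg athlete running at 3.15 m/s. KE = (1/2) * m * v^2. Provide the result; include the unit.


KE = 0.5 * m * v^2
= 0.5 * 59.4 * 3.15^2
= 0.5 * 59.4 * 9.9225
= 294.7 J

294.7 J


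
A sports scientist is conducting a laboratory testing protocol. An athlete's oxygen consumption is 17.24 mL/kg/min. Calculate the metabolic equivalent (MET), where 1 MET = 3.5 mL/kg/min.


MET = VO2 / 3.5
= 17.24 / 3.5
= 4.93 METs

4.93 METs


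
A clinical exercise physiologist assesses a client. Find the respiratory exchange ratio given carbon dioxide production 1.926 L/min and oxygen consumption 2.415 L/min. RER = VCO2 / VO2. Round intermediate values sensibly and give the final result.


VCO2 = 1.926 L/min
VO2 = 2.415 L/min
RER = 1.926 / 2.415 = 0.7975

0.7975


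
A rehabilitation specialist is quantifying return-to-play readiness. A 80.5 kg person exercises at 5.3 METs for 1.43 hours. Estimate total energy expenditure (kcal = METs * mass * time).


Energy = METs * mass(kg) * time(h)
= 5.3 * 80.5 * 1.43
= 610.11 kcal

610.11 kcal


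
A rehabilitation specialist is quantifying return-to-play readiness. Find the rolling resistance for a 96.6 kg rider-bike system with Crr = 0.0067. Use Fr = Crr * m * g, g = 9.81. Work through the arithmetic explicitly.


m * g = 96.6 * 9.81 = 947.646 N
Fr = 0.0067 * 947.646 = 6.349 N

6.349 N


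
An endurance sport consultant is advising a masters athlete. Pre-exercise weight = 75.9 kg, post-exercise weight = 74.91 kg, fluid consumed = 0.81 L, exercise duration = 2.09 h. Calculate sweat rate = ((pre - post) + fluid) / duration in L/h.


Weight loss = 75.9 - 74.91 = 0.99 kg (approx L)
Total sweat = 0.99 + 0.81 = 1.8 L
Sweat rate = 1.8 / 2.09 = 0.861 L/h

0.861 L/h


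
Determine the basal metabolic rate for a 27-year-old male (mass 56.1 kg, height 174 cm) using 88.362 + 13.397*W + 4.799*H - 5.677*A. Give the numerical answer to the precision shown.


BMR = 88.362 + 13.397*56.1 + 4.799*174 - 5.677*27
= 1521.68 kcal/day

1521.68 kcal/day


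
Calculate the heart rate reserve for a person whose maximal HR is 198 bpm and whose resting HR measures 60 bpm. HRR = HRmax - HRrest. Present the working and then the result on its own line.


HRmax = 198 bpm
HRrest = 60 bpm
HRR = 198 - 60 = 138 bpm

138 bpm


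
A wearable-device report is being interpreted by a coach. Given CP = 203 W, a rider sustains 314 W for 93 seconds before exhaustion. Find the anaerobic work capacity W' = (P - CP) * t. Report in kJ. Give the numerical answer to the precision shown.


Excess power = 314 - 203 = 111 W
Work above CP = 111 * 93 = 10323 J
W' = 10.323 kJ

10.323 kJ


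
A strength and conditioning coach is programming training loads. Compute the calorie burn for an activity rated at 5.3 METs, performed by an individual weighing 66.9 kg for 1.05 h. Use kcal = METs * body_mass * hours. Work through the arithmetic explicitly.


Product of METs and mass = 5.3 * 66.9 = 354.57
Total kcal = 354.57 * 1.05 = 372.3 kcal

372.3 kcal


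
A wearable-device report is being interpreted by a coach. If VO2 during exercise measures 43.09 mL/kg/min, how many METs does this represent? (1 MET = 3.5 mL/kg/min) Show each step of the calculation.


METs = VO2 / 3.5 = 43.09 / 3.5 = 12.31

12.31 METs


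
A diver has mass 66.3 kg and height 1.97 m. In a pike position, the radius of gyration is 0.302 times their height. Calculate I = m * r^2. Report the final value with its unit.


r = 0.302 * 1.97 = 0.59494 m
I = m * r^2 = 66.3 * 0.353954 = 23.467 kg*m^2

23.467 kg*m^2


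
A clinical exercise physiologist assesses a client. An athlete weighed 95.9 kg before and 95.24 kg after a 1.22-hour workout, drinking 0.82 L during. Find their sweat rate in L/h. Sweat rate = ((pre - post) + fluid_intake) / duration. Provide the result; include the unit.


Body mass change = 0.66 kg
Total sweat loss = 0.66 + 0.82 = 1.48 L
Rate = 1.48 / 1.22 = 1.213 L/h

1.213 L/h


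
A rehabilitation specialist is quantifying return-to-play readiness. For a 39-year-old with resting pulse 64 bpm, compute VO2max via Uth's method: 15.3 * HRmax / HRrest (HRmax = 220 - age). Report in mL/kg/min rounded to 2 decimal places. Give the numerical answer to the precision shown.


Step 1: HRmax = 220 - 39 = 181 bpm
Step 2: Ratio = 181 / 64 = 2.8281
Step 3: VO2max = 15.3 * 2.8281 = 43.27 mL/kg/min

43.27 mL/kg/min


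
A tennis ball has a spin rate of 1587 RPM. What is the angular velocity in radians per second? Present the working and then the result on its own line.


Convert RPM to rad/s: multiply by 2*pi and divide by 60
omega = 1587 * 2 * pi / 60
= 166.19 rad/s

166.19 rad/s


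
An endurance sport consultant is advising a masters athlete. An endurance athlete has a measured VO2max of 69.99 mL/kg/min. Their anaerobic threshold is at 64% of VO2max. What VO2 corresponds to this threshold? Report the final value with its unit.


Anaerobic threshold VO2 = VO2max * 64%
= 69.99 * 0.64
= 44.79 mL/kg/min

44.79 mL/kg/min


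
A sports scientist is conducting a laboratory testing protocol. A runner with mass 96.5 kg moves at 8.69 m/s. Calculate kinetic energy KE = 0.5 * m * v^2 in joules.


v^2 = 8.69^2 = 75.5161
KE = 0.5 * 96.5 * 75.5161
= 3643.65 J

3643.65 J


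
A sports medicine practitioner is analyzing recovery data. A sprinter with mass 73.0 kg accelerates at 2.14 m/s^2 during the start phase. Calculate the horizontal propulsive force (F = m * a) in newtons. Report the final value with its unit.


F = m * a
= 73.0 * 2.14
= 156.22 N

156.22 N


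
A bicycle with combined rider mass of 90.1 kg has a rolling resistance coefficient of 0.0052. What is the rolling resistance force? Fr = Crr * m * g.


Fr = 0.0052 * 90.1 * 9.81
= 0.46852 * 9.81
= 4.596 N

4.596 N


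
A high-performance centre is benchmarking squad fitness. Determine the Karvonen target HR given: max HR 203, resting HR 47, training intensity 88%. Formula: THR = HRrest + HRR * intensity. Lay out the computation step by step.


HRR = HRmax - HRrest = 203 - 47 = 156
THR = 47 + 156 * 0.88
= 184.28 bpm

184.28 bpm


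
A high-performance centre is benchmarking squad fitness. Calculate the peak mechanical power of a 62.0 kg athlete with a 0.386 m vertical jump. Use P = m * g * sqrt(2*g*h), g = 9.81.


First, sqrt(2gh) = sqrt(2 * 9.81 * 0.386)
= sqrt(7.57332) = 2.751967 m/s
Power = 62.0 * 9.81 * 2.751967 = 1673.8 W

1673.8 W


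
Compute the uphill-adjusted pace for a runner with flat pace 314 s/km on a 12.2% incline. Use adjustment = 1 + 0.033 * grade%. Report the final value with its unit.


Adjustment factor = 1 + 0.033 * 12.2 = 1.4026
Grade-adjusted pace = 314 * 1.4026 = 440.42 s/km

440.42 s/km


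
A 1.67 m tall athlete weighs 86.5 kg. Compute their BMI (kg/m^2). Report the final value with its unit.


height^2 = 2.7889 m^2
BMI = 86.5 / 2.7889 = 31.02 kg/m^2

31.02 kg/m^2


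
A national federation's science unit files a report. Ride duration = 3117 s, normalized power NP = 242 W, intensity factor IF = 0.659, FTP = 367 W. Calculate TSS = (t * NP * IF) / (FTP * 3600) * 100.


Numerator = 3117 * 242 * 0.659 = 497092.926
Denominator = 367 * 3600 = 1321200
TSS = 497092.926 / 1321200 * 100
= 37.62

37.62 TSS


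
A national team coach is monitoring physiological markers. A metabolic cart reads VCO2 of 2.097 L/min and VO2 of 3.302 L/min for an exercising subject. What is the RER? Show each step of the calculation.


RER = VCO2 / VO2 = 2.097 / 3.302 = 0.6351

0.6351


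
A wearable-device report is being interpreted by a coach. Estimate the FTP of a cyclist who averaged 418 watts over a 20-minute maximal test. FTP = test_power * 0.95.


FTP = 418 * 0.95 = 397.1 W

397.1 W


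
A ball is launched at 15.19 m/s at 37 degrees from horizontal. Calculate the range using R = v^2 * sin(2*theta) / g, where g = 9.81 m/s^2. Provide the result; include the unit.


sin(2 * 37) = sin(74) = 0.961262
v^2 = 15.19^2 = 230.7361
R = 230.7361 * 0.961262 / 9.81
= 22.609 m

22.609 m


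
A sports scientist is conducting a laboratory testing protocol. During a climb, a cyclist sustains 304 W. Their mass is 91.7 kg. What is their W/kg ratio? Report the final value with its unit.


Power-to-weight = 304 W / 91.7 kg
= 3.315 W/kg

3.315 W/kg


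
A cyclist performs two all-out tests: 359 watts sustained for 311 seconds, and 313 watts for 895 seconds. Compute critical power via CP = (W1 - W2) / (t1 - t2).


W1 = P1 * t1 = 359 * 311 = 111649 J
W2 = P2 * t2 = 313 * 895 = 280135 J
CP = (111649 - 280135) / (311 - 895)
= 288.5 W

288.5 W


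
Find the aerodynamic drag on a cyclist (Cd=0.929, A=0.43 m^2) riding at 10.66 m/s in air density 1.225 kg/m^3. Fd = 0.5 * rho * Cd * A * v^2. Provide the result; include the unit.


Fd = 0.5 * 1.225 * 0.929 * 0.43 * 10.66^2
= 0.5 * 1.225 * 0.929 * 0.43 * 113.6356
= 27.804 N

27.804 N


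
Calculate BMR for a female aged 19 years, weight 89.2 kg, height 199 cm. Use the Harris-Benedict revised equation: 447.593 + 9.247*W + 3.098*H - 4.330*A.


Substituting values:
W term = 9.247 * 89.2 = 824.8324
H term = 3.098 * 199 = 616.502
A term = 4.330 * 19 = 82.27
BMR = 1806.66 kcal/day

1806.66 kcal/day


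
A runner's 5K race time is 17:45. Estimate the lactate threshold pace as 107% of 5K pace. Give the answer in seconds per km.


Total race time = 17*60 + 45 = 1065 seconds
5K pace = 1065 / 5 = 213.0 sec/km
LT pace = 213.0 * 1.07 = 227.91 sec/km

227.91 s/km


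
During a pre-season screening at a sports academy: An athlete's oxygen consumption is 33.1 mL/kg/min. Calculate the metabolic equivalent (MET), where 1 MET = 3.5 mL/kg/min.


MET = VO2 / 3.5
= 33.1 / 3.5
= 9.46 METs

9.46 METs


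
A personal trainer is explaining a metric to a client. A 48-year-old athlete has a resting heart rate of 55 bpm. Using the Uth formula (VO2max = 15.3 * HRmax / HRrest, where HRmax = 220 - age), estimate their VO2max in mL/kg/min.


HRmax = 220 - 48 = 172 bpm
Ratio = HRmax / HRrest = 172 / 55 = 3.1273
VO2max = 15.3 * 3.1273 = 47.85 mL/kg/min

47.85 mL/kg/min


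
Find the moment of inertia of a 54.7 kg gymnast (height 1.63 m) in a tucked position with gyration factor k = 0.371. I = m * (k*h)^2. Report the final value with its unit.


Radius of gyration = 0.371 * 1.63 = 0.60473 m
I = 54.7 * 0.60473^2
= 54.7 * 0.365698
= 20.004 kg*m^2

20.004 kg*m^2


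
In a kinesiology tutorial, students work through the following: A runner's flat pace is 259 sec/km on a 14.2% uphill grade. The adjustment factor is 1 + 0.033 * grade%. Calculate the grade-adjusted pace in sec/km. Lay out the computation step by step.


Factor = 1 + 0.033 * 14.2 = 1.4686
Adjusted pace = 259 * 1.4686
= 380.37 sec/km

380.37 s/km


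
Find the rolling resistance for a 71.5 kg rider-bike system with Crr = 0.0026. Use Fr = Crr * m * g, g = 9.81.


m * g = 71.5 * 9.81 = 701.415 N
Fr = 0.0026 * 701.415 = 1.824 N

1.824 N


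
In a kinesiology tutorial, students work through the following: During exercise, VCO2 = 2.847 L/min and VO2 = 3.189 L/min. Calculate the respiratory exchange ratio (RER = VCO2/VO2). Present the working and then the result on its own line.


RER = VCO2 / VO2
= 2.847 / 3.189
= 0.8928

0.8928


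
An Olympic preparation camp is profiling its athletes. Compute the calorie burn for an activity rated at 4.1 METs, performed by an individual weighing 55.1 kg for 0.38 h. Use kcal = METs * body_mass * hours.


Product of METs and mass = 4.1 * 55.1 = 225.91
Total kcal = 225.91 * 0.38 = 85.85 kcal

85.85 kcal


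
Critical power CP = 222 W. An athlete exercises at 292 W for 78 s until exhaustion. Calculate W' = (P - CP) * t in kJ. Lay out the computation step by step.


P - CP = 292 - 222 = 70 W
W' = 70 * 78 = 5460 J
= 5460 / 1000 = 5.46 kJ

5.46 kJ


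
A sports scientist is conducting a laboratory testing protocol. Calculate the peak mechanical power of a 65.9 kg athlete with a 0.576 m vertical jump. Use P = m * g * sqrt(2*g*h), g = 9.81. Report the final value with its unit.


First, sqrt(2gh) = sqrt(2 * 9.81 * 0.576)
= sqrt(11.30112) = 3.361714 m/s
Power = 65.9 * 9.81 * 3.361714 = 2173.28 W

2173.28 W


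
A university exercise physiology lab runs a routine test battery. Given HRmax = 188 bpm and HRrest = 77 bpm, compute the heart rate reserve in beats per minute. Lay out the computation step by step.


Heart rate reserve = maximum HR minus resting HR
HRR = 188 - 77 = 111 bpm

111 bpm


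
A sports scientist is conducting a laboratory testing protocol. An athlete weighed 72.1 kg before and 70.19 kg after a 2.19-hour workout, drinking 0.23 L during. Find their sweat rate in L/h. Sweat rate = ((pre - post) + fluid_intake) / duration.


Body mass change = 1.91 kg
Total sweat loss = 1.91 + 0.23 = 2.14 L
Rate = 2.14 / 2.19 = 0.977 L/h

0.977 L/h


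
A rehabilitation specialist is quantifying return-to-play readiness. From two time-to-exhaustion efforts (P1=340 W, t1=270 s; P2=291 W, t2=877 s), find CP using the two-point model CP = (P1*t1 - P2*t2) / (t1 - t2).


Work in trial 1 = 91800 J
Work in trial 2 = 255207 J
Delta work = -163407 J
Delta time = -607 s
CP = -163407 / -607 = 269.2 W

269.2 W


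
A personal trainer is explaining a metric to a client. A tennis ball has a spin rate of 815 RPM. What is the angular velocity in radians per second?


Convert RPM to rad/s: multiply by 2*pi and divide by 60
omega = 815 * 2 * pi / 60
= 85.347 rad/s

85.347 rad/s


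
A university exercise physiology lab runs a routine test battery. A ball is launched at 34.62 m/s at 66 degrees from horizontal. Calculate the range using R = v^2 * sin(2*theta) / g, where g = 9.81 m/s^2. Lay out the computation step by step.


sin(2 * 66) = sin(132) = 0.743145
v^2 = 34.62^2 = 1198.5444
R = 1198.5444 * 0.743145 / 9.81
= 90.794 m

90.794 m


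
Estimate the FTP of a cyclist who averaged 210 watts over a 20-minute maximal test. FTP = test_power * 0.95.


FTP = 210 * 0.95 = 199.5 W

199.5 W


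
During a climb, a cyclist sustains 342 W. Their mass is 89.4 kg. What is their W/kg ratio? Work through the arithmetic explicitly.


Power-to-weight = 342 W / 89.4 kg
= 3.826 W/kg

3.826 W/kg


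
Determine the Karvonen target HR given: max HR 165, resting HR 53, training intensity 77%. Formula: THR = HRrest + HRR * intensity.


HRR = HRmax - HRrest = 165 - 53 = 112
THR = 53 + 112 * 0.77
= 139.24 bpm

139.24 bpm


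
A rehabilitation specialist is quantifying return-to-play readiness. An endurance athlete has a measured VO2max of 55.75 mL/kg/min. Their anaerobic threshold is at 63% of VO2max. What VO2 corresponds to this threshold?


Anaerobic threshold VO2 = VO2max * 63%
= 55.75 * 0.63
= 35.12 mL/kg/min

35.12 mL/kg/min


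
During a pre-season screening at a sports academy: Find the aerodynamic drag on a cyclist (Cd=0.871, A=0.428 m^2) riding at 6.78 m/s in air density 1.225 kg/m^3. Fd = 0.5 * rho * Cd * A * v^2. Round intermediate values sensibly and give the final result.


Fd = 0.5 * 1.225 * 0.871 * 0.428 * 6.78^2
= 0.5 * 1.225 * 0.871 * 0.428 * 45.9684
= 10.496 N

10.496 N


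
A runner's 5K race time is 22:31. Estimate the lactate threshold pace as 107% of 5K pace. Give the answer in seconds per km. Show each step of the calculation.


Total race time = 22*60 + 31 = 1351 seconds
5K pace = 1351 / 5 = 270.2 sec/km
LT pace = 270.2 * 1.07 = 289.11 sec/km

289.11 s/km


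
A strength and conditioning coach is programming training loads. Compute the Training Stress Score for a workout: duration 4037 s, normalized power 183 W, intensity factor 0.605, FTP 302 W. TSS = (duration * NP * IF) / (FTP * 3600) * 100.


Product = 4037 * 183 * 0.605 = 446956.455
Base = 302 * 3600 = 1087200
TSS = 446956.455 / 1087200 * 100 = 41.11

41.11 TSS


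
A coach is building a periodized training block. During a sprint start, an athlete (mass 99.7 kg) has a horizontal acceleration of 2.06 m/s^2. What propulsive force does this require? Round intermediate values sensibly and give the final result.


Propulsive force = mass * acceleration
= 99.7 kg * 2.06 m/s^2
= 205.38 N

205.38 N


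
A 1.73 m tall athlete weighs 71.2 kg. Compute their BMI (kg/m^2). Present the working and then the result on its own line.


height^2 = 2.9929 m^2
BMI = 71.2 / 2.9929 = 23.79 kg/m^2

23.79 kg/m^2


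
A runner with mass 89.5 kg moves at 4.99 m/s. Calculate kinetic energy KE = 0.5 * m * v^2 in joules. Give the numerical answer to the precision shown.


v^2 = 4.99^2 = 24.9001
KE = 0.5 * 89.5 * 24.9001
= 1114.28 J

1114.28 J


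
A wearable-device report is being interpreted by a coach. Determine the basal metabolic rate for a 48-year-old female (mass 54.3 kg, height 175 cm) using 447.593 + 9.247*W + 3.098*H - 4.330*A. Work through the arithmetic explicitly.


BMR = 447.593 + 9.247*54.3 + 3.098*175 - 4.330*48
= 1284.02 kcal/day

1284.02 kcal/day


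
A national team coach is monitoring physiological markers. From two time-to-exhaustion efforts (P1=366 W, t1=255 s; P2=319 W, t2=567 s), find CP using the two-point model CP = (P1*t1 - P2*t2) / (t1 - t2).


Work in trial 1 = 93330 J
Work in trial 2 = 180873 J
Delta work = -87543 J
Delta time = -312 s
CP = -87543 / -312 = 280.59 W

280.59 W


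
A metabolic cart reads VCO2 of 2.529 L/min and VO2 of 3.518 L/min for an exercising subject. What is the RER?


RER = VCO2 / VO2 = 2.529 / 3.518 = 0.7189

0.7189


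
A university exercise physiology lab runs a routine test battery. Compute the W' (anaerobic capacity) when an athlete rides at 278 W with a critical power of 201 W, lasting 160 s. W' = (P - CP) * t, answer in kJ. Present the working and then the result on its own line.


Above-CP power = 77 W
Duration = 160 s
W' = 77 * 160 = 12320 J
Convert: 12320 / 1000 = 12.32 kJ

12.32 kJ


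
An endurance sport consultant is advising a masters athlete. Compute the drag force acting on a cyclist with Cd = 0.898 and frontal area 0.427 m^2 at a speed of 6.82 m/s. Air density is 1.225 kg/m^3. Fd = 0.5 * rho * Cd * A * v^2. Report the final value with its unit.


Step 1: v^2 = 46.5124
Step 2: Fd = 0.5 * 1.225 * 0.898 * 0.427 * 46.5124
= 10.924 N

10.924 N


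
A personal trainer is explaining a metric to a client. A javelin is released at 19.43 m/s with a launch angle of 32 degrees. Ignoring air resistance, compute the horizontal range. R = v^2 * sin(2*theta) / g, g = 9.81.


Launch speed squared = 377.5249
sin(2 * 32 deg) = 0.898794
Range = 377.5249 * 0.898794 / 9.81
= 34.589 m

34.589 m


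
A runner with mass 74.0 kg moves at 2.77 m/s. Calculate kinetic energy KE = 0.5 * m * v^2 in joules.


v^2 = 2.77^2 = 7.6729
KE = 0.5 * 74.0 * 7.6729
= 283.9 J

283.9 J


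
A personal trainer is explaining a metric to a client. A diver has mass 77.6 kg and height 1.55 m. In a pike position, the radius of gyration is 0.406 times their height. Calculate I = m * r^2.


r = 0.406 * 1.55 = 0.6293 m
I = m * r^2 = 77.6 * 0.396018 = 30.731 kg*m^2

30.731 kg*m^2


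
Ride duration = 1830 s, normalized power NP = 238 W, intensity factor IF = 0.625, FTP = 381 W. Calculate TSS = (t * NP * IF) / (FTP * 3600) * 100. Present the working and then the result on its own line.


Numerator = 1830 * 238 * 0.625 = 272212.5
Denominator = 381 * 3600 = 1371600
TSS = 272212.5 / 1371600 * 100
= 19.85

19.85 TSS


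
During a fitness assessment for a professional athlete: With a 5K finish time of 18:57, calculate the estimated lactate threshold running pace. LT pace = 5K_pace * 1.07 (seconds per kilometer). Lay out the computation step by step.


Race duration = 1137 s for 5 km
Average pace = 1137 / 5 = 227.4 s/km
LT pace = 227.4 * 1.07
= 243.32 s/km

243.32 s/km


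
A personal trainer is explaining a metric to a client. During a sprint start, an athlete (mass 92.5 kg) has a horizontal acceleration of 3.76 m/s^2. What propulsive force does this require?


Propulsive force = mass * acceleration
= 92.5 kg * 3.76 m/s^2
= 347.8 N

347.8 N


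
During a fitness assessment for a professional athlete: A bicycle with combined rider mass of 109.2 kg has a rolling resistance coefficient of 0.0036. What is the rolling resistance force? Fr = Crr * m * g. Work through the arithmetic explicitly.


Fr = 0.0036 * 109.2 * 9.81
= 0.39312 * 9.81
= 3.857 N

3.857 N


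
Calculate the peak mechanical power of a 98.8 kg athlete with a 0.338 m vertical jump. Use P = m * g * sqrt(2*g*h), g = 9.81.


First, sqrt(2gh) = sqrt(2 * 9.81 * 0.338)
= sqrt(6.63156) = 2.575182 m/s
Power = 98.8 * 9.81 * 2.575182 = 2495.94 W

2495.94 W


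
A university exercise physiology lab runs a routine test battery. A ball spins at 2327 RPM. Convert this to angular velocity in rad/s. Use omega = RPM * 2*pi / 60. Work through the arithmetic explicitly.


omega = 2327 * 2 * pi / 60
= 2327 * 6.28318531 / 60
= 14620.972 / 60
= 243.683 rad/s

243.683 rad/s


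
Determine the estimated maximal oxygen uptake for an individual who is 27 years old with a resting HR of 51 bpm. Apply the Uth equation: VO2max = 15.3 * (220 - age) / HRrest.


HRmax = 220 - 27 = 193
VO2max = 15.3 * (193 / 51)
= 15.3 * 3.7843
= 57.9 mL/kg/min

57.9 mL/kg/min


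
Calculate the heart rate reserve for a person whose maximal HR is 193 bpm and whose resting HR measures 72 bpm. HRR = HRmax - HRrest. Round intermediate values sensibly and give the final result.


HRmax = 193 bpm
HRrest = 72 bpm
HRR = 193 - 72 = 121 bpm

121 bpm


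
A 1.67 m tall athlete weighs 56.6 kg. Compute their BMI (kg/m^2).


height^2 = 2.7889 m^2
BMI = 56.6 / 2.7889 = 20.29 kg/m^2

20.29 kg/m^2


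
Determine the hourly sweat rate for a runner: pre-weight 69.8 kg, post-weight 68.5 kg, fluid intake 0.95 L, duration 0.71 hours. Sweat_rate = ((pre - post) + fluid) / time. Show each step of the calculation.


Mass lost = 69.8 - 68.5 = 1.3 kg
Add fluid consumed: 1.3 + 0.95 = 2.25 L total sweat
Sweat rate = 2.25 / 0.71 = 3.169 L/h

3.169 L/h


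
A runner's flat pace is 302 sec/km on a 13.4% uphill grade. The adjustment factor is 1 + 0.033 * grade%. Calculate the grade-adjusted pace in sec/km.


Factor = 1 + 0.033 * 13.4 = 1.4422
Adjusted pace = 302 * 1.4422
= 435.54 sec/km

435.54 s/km


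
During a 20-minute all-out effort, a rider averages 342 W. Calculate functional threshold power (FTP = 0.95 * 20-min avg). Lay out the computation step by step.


FTP = 0.95 * 342
= 324.9 W

324.9 W


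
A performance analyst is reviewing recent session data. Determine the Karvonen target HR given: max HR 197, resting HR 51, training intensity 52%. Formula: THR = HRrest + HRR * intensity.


HRR = HRmax - HRrest = 197 - 51 = 146
THR = 51 + 146 * 0.52
= 126.92 bpm

126.92 bpm


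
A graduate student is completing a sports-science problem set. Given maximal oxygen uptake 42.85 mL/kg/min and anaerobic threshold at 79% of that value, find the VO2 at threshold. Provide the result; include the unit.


Percentage as decimal = 0.79
VO2 at AT = 42.85 * 0.79 = 33.85 mL/kg/min

33.85 mL/kg/min


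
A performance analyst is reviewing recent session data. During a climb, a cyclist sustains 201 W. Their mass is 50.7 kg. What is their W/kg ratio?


Power-to-weight = 201 W / 50.7 kg
= 3.964 W/kg

3.964 W/kg


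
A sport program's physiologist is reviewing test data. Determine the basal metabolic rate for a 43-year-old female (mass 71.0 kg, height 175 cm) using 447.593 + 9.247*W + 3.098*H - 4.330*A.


BMR = 447.593 + 9.247*71.0 + 3.098*175 - 4.330*43
= 1460.09 kcal/day

1460.09 kcal/day


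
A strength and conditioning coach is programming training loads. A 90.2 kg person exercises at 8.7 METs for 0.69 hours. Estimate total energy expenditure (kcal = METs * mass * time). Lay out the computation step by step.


Energy = METs * mass(kg) * time(h)
= 8.7 * 90.2 * 0.69
= 541.47 kcal

541.47 kcal


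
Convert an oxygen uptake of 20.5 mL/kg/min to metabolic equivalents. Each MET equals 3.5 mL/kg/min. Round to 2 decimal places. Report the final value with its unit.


One MET = 3.5 mL/kg/min
Number of METs = 20.5 / 3.5
= 5.86 METs

5.86 METs


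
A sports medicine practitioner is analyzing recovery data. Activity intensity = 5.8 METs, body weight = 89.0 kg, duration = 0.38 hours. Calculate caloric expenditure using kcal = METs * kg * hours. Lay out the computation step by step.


kcal = 5.8 * 89.0 * 0.38
= 516.2 * 0.38
= 196.16 kcal

196.16 kcal


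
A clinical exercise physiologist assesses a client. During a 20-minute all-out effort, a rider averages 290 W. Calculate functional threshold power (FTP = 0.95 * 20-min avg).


FTP = 0.95 * 290
= 275.5 W

275.5 W


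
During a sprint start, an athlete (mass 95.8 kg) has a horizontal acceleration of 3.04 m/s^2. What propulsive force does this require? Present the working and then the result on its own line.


Propulsive force = mass * acceleration
= 95.8 kg * 3.04 m/s^2
= 291.23 N

291.23 N


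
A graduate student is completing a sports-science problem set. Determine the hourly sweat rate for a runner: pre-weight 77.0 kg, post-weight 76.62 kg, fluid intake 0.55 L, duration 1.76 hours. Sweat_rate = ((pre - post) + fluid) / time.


Mass lost = 77.0 - 76.62 = 0.38 kg
Add fluid consumed: 0.38 + 0.55 = 0.93 L total sweat
Sweat rate = 0.93 / 1.76 = 0.528 L/h

0.528 L/h


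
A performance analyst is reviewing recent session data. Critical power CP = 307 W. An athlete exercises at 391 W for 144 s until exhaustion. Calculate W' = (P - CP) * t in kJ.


P - CP = 391 - 307 = 84 W
W' = 84 * 144 = 12096 J
= 12096 / 1000 = 12.096 kJ

12.096 kJ


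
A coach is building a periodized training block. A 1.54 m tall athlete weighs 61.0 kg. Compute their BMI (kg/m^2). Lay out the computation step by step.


height^2 = 2.3716 m^2
BMI = 61.0 / 2.3716 = 25.72 kg/m^2

25.72 kg/m^2


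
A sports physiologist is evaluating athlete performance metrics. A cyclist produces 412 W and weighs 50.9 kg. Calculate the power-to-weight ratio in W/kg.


P/W = power / mass
= 412 / 50.9
= 8.094 W/kg

8.094 W/kg


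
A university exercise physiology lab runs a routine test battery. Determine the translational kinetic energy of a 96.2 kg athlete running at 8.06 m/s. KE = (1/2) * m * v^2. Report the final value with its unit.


KE = 0.5 * m * v^2
= 0.5 * 96.2 * 8.06^2
= 0.5 * 96.2 * 64.9636
= 3124.75 J

3124.75 J


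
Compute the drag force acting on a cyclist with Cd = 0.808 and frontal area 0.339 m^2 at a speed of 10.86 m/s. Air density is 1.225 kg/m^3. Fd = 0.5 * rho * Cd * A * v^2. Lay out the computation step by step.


Step 1: v^2 = 117.9396
Step 2: Fd = 0.5 * 1.225 * 0.808 * 0.339 * 117.9396
= 19.787 N

19.787 N


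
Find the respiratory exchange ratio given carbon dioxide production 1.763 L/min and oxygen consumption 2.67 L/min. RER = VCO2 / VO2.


VCO2 = 1.763 L/min
VO2 = 2.67 L/min
RER = 1.763 / 2.67 = 0.6603

0.6603


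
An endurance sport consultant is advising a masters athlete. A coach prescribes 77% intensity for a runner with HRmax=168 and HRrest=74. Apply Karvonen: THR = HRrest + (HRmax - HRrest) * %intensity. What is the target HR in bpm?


Heart rate reserve = 168 - 74 = 94
Intensity fraction = 77 / 100 = 0.77
THR = 74 + 94 * 0.77 = 146.38 bpm

146.38 bpm


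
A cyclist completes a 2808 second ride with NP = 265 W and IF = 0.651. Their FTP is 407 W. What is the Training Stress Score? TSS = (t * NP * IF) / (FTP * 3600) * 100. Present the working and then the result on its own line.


t * NP * IF = 2808 * 265 * 0.651 = 484422.12
FTP * 3600 = 1465200
TSS = (484422.12 / 1465200) * 100 = 33.06

33.06 TSS


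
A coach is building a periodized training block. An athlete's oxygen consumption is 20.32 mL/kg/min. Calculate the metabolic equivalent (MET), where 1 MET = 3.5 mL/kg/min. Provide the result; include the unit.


MET = VO2 / 3.5
= 20.32 / 3.5
= 5.81 METs

5.81 METs


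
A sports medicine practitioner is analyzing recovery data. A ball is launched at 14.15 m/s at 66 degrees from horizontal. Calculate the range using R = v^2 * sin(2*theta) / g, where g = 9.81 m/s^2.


sin(2 * 66) = sin(132) = 0.743145
v^2 = 14.15^2 = 200.2225
R = 200.2225 * 0.743145 / 9.81
= 15.168 m

15.168 m


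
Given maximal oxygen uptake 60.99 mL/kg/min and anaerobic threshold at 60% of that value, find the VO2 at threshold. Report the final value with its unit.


Percentage as decimal = 0.6
VO2 at AT = 60.99 * 0.6 = 36.59 mL/kg/min

36.59 mL/kg/min


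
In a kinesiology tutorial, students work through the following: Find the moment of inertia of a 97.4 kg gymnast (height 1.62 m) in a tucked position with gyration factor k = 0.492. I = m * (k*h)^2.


Radius of gyration = 0.492 * 1.62 = 0.79704 m
I = 97.4 * 0.79704^2
= 97.4 * 0.635273
= 61.876 kg*m^2

61.876 kg*m^2


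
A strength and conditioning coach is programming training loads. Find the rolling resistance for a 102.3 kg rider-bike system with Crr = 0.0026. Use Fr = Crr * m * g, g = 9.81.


m * g = 102.3 * 9.81 = 1003.563 N
Fr = 0.0026 * 1003.563 = 2.609 N

2.609 N


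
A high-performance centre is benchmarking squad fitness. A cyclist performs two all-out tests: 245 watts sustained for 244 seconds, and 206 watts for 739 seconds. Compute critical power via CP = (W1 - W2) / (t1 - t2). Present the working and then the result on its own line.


W1 = P1 * t1 = 245 * 244 = 59780 J
W2 = P2 * t2 = 206 * 739 = 152234 J
CP = (59780 - 152234) / (244 - 739)
= 186.78 W

186.78 W


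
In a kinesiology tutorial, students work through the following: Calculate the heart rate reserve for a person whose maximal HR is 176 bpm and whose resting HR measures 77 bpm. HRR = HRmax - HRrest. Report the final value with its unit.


HRmax = 176 bpm
HRrest = 77 bpm
HRR = 176 - 77 = 99 bpm

99 bpm


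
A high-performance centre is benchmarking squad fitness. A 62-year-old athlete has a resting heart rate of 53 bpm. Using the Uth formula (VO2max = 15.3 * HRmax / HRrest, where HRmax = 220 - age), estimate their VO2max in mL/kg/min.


HRmax = 220 - 62 = 158 bpm
Ratio = HRmax / HRrest = 158 / 53 = 2.9811
VO2max = 15.3 * 2.9811 = 45.61 mL/kg/min

45.61 mL/kg/min


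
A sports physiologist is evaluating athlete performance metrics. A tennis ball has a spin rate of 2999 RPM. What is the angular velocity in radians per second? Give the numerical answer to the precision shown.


Convert RPM to rad/s: multiply by 2*pi and divide by 60
omega = 2999 * 2 * pi / 60
= 314.055 rad/s

314.055 rad/s


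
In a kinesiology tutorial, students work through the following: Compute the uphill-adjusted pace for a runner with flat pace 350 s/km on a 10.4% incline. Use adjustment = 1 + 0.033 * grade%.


Adjustment factor = 1 + 0.033 * 10.4 = 1.3432
Grade-adjusted pace = 350 * 1.3432 = 470.12 s/km

470.12 s/km


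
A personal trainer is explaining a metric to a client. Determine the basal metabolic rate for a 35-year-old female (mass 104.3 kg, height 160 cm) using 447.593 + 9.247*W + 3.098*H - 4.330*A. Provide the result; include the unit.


BMR = 447.593 + 9.247*104.3 + 3.098*160 - 4.330*35
= 1756.19 kcal/day

1756.19 kcal/day


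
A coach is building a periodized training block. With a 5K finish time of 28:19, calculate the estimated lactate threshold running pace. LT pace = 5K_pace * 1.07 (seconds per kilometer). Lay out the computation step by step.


Race duration = 1699 s for 5 km
Average pace = 1699 / 5 = 339.8 s/km
LT pace = 339.8 * 1.07
= 363.59 s/km

363.59 s/km


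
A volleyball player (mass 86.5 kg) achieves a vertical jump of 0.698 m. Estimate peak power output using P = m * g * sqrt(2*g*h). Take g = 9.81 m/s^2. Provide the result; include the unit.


2 * g * h = 2 * 9.81 * 0.698 = 13.69476
sqrt(13.69476) = 3.700643 m/s
P = 86.5 * 9.81 * 3.700643 = 3140.24 W

3140.24 W


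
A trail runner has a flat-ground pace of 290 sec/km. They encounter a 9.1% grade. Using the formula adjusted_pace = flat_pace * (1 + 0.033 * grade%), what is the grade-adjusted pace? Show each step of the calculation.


Grade factor = 1 + 0.033 * 9.1 = 1.3003
Adjusted = 290 * 1.3003 = 377.09 sec/km

377.09 s/km


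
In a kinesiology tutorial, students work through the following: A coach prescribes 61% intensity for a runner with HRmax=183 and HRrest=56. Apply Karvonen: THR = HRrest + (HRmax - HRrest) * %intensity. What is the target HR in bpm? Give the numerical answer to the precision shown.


Heart rate reserve = 183 - 56 = 127
Intensity fraction = 61 / 100 = 0.61
THR = 56 + 127 * 0.61 = 133.47 bpm

133.47 bpm


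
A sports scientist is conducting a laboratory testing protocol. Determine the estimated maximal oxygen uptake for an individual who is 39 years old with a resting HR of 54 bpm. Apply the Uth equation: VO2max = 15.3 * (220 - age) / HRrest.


HRmax = 220 - 39 = 181
VO2max = 15.3 * (181 / 54)
= 15.3 * 3.3519
= 51.28 mL/kg/min

51.28 mL/kg/min


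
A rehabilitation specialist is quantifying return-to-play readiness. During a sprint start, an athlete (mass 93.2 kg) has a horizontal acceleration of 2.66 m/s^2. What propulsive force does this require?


Propulsive force = mass * acceleration
= 93.2 kg * 2.66 m/s^2
= 247.91 N

247.91 N


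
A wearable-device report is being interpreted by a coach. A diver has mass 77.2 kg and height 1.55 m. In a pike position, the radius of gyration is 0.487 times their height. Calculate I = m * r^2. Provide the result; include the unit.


r = 0.487 * 1.55 = 0.75485 m
I = m * r^2 = 77.2 * 0.569799 = 43.988 kg*m^2

43.988 kg*m^2


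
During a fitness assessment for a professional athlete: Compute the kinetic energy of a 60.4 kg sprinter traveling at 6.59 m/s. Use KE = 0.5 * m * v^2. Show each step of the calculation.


Velocity squared = 43.4281
KE = 0.5 * 60.4 * 43.4281 = 1311.53 J

1311.53 J


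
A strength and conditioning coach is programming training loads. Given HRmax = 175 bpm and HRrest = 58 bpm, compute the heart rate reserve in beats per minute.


Heart rate reserve = maximum HR minus resting HR
HRR = 175 - 58 = 117 bpm

117 bpm


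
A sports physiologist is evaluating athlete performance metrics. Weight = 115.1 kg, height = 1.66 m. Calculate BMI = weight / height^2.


height^2 = 1.66^2 = 2.7556
BMI = 115.1 / 2.7556 = 41.77 kg/m^2

41.77 kg/m^2


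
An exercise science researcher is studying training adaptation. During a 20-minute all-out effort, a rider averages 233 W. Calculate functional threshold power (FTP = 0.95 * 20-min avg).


FTP = 0.95 * 233
= 221.35 W

221.35 W


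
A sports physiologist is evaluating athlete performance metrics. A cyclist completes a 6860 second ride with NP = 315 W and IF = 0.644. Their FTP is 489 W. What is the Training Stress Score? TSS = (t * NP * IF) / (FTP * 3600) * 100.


t * NP * IF = 6860 * 315 * 0.644 = 1391619.6
FTP * 3600 = 1760400
TSS = (1391619.6 / 1760400) * 100 = 79.05

79.05 TSS


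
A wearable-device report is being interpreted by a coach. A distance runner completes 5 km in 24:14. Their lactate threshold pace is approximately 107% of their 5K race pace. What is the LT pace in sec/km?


Convert to seconds: 24 min 14 s = 1454 s
Pace per km = 1454 / 5 = 290.8 s/km
LT pace = 290.8 * 1.07 = 311.16 s/km

311.16 s/km


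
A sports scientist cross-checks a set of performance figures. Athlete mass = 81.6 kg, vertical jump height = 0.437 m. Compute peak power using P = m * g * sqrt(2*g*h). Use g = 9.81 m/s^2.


sqrt(2 * 9.81 * 0.437) = sqrt(8.57394) = 2.928129 m/s
P = 81.6 * 9.81 * 2.928129
= 2343.96 W

2343.96 W


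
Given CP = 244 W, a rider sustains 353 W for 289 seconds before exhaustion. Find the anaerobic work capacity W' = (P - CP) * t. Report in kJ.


Excess power = 353 - 244 = 109 W
Work above CP = 109 * 289 = 31501 J
W' = 31.501 kJ

31.501 kJ


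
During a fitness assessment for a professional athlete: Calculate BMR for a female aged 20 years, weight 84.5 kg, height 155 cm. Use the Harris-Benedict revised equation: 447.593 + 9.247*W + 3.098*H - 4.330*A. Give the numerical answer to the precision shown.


Substituting values:
W term = 9.247 * 84.5 = 781.3715
H term = 3.098 * 155 = 480.19
A term = 4.330 * 20 = 86.6
BMR = 1622.55 kcal/day

1622.55 kcal/day


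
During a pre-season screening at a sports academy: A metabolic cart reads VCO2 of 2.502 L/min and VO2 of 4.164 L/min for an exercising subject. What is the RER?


RER = VCO2 / VO2 = 2.502 / 4.164 = 0.6009

0.6009


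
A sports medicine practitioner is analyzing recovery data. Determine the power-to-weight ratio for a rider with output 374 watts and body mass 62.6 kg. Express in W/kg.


P/W = 374 / 62.6 = 5.974 W/kg

5.974 W/kg


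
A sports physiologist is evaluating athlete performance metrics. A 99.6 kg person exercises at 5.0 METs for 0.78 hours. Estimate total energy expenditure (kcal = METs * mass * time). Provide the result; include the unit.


Energy = METs * mass(kg) * time(h)
= 5.0 * 99.6 * 0.78
= 388.44 kcal

388.44 kcal


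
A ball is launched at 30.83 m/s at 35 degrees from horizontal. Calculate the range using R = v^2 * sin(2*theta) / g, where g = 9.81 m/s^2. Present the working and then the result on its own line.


sin(2 * 35) = sin(70) = 0.939693
v^2 = 30.83^2 = 950.4889
R = 950.4889 * 0.939693 / 9.81
= 91.047 m

91.047 m


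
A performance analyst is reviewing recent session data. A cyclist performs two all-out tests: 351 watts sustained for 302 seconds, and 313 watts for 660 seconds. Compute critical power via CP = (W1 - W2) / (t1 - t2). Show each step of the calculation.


W1 = P1 * t1 = 351 * 302 = 106002 J
W2 = P2 * t2 = 313 * 660 = 206580 J
CP = (106002 - 206580) / (302 - 660)
= 280.94 W

280.94 W


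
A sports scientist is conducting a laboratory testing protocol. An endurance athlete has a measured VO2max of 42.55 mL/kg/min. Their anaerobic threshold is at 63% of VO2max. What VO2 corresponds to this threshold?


Anaerobic threshold VO2 = VO2max * 63%
= 42.55 * 0.63
= 26.81 mL/kg/min

26.81 mL/kg/min


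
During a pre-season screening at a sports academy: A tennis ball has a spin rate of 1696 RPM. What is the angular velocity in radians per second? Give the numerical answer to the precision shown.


Convert RPM to rad/s: multiply by 2*pi and divide by 60
omega = 1696 * 2 * pi / 60
= 177.605 rad/s

177.605 rad/s


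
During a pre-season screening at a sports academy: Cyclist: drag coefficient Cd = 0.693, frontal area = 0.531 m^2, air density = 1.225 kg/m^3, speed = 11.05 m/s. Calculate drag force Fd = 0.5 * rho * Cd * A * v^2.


v^2 = 11.05^2 = 122.1025
Fd = 0.5 * 1.225 * 0.693 * 0.531 * 122.1025
= 27.521 N

27.521 N


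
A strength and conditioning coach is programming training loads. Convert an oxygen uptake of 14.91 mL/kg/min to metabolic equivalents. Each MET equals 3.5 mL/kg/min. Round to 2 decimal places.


One MET = 3.5 mL/kg/min
Number of METs = 14.91 / 3.5
= 4.26 METs

4.26 METs
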